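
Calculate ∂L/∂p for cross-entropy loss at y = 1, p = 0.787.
∂L/∂p = -1.271

∂L/∂p = -y/p + (1-y)/(1-p) = -1/0.787 + 0 = -1.271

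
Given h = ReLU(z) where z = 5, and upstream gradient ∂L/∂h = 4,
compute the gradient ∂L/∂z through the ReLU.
∂L/∂z = 4

h = ReLU(5) = 5
Since z > 0: ∂h/∂z = 1
∂L/∂z = ∂L/∂h · ∂h/∂z = 4 × 1 = 4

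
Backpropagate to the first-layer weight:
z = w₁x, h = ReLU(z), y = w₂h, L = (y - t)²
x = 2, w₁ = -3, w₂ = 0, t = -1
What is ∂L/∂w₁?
∂L/∂w₁ = 0

Forward pass:
z = w₁x = -3×2 = -6
h = ReLU(-6) = 0
y = w₂h = 0×0 = 0

Backward pass:
∂L/∂y = 2(y - t) = 2(0 - -1) = 2
∂y/∂h = w₂ = 0
∂h/∂z = 0 (ReLU derivative)
∂z/∂w₁ = x = 2

∂L/∂w₁ = 2 × 0 × 0 × 2 = 0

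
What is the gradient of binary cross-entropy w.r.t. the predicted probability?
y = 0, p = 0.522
∂L/∂p = 2.092

∂L/∂p = -y/p + (1-y)/(1-p) = 0 + 1/0.478 = 2.092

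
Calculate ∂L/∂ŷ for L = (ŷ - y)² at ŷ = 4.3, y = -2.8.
∂L/∂ŷ = 14.2

∂L/∂ŷ = 2(ŷ - y) = 2(4.3 - -2.8) = 2(7.1) = 14.2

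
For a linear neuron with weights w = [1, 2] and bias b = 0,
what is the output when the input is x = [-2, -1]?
y = -4

y = (1)(-2) + (2)(-1) + 0 = -4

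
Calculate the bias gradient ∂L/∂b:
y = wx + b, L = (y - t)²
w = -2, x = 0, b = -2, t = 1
∂L/∂b = -6

y = wx + b = (-2)(0) + -2 = -2
∂L/∂y = 2(y - t) = 2(-2 - 1) = -6
∂y/∂b = 1
∂L/∂b = ∂L/∂y · ∂y/∂b = -6 × 1 = -6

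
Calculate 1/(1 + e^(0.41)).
0.3989

sigmoid(-0.41) = 1/(1 + e^(0.41)) = 1/(1 + 1.507) = 0.3989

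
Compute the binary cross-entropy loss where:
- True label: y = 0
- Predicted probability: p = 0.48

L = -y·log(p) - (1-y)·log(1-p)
L = 0.6539

L = -0·log(0.48) - 1·log(0.52) = -log(0.52) = 0.6539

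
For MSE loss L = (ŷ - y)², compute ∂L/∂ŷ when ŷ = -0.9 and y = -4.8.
∂L/∂ŷ = 7.8

∂L/∂ŷ = 2(ŷ - y) = 2(-0.9 - -4.8) = 2(3.9) = 7.8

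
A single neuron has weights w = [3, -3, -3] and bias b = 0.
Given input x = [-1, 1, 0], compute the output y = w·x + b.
y = -6

y = (3)(-1) + (-3)(1) + (-3)(0) + 0 = -6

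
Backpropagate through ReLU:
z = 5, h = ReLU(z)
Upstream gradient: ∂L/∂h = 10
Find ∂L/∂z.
∂L/∂z = 10

h = ReLU(5) = 5
Since z > 0: ∂h/∂z = 1
∂L/∂z = ∂L/∂h · ∂h/∂z = 10 × 1 = 10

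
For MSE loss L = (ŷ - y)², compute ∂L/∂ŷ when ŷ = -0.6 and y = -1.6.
∂L/∂ŷ = 2.0

∂L/∂ŷ = 2(ŷ - y) = 2(-0.6 - -1.6) = 2(1.0) = 2.0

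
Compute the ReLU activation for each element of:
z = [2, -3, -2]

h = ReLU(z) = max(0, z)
h = [2, 0, 0]

ReLU applied element-wise: max(0,2)=2, max(0,-3)=0, max(0,-2)=0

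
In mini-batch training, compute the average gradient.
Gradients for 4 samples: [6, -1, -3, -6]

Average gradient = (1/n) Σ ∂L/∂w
Average gradient = -1

Average = (1/4)(6 + -1 + -3 + -6) = -4/4 = -1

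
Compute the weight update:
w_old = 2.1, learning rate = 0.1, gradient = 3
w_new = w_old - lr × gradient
w_new = 1.8

w_new = w - η·∂L/∂w = 2.1 - 0.1×(3) = 2.1 - (0.3) = 1.8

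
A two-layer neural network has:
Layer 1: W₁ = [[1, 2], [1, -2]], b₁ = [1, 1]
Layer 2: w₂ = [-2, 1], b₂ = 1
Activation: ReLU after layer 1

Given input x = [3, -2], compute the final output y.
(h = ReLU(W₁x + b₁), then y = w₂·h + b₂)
y = 9

Layer 1 pre-activation: z₁ = [0, 8]
After ReLU: h = [0, 8]
Layer 2 output: y = -2×0 + 1×8 + 1 = 9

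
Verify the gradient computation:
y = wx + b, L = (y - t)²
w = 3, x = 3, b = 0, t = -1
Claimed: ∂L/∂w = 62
Incorrect

y = (3)(3) + 0 = 9
∂L/∂y = 2(y - t) = 2(9 - -1) = 20
∂y/∂w = x = 3
∂L/∂w = 20 × 3 = 60

Claimed value: 62
Incorrect: The correct gradient is 60.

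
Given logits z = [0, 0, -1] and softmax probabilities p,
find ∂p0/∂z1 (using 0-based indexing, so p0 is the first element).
∂p0/∂z1 = -0.1784

p = softmax(z) = [0.4223, 0.4223, 0.1554]
p0 = 0.4223, p1 = 0.4223

∂p0/∂z1 = -p0 × p1 = -0.4223 × 0.4223 = -0.1784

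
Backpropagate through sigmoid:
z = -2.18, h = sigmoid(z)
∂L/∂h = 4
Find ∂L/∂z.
∂L/∂z = 0.365

σ(-2.18) = 0.1016
σ'(-2.18) = σ(-2.18)(1 - σ(-2.18)) = 0.1016 × 0.8984 = 0.09125
∂L/∂z = ∂L/∂h · σ'(z) = 4 × 0.09125 = 0.365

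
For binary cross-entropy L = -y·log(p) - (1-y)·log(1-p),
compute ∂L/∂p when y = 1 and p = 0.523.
∂L/∂p = -1.912

∂L/∂p = -y/p + (1-y)/(1-p) = -1/0.523 + 0 = -1.912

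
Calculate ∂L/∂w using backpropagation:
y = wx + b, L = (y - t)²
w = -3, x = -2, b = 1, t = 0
∂L/∂w = -28

y = wx + b = (-3)(-2) + 1 = 7
∂L/∂y = 2(y - t) = 2(7 - 0) = 14
∂y/∂w = x = -2
∂L/∂w = ∂L/∂y · ∂y/∂w = 14 × -2 = -28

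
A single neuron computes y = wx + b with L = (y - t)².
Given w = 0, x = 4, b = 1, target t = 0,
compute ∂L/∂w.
∂L/∂w = 8

y = wx + b = (0)(4) + 1 = 1
∂L/∂y = 2(y - t) = 2(1 - 0) = 2
∂y/∂w = x = 4
∂L/∂w = ∂L/∂y · ∂y/∂w = 2 × 4 = 8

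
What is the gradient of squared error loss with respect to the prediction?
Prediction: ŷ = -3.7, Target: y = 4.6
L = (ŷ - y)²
∂L/∂ŷ = -16.6

∂L/∂ŷ = 2(ŷ - y) = 2(-3.7 - 4.6) = 2(-8.3) = -16.6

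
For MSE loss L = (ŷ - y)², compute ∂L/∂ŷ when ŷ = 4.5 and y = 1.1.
∂L/∂ŷ = 6.8

∂L/∂ŷ = 2(ŷ - y) = 2(4.5 - 1.1) = 2(3.4) = 6.8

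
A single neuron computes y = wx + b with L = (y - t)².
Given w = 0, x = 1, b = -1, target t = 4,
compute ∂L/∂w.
∂L/∂w = -10

y = wx + b = (0)(1) + -1 = -1
∂L/∂y = 2(y - t) = 2(-1 - 4) = -10
∂y/∂w = x = 1
∂L/∂w = ∂L/∂y · ∂y/∂w = -10 × 1 = -10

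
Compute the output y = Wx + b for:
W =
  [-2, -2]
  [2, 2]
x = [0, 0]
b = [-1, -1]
y = [-1, -1]

Wx = [-2×0 + -2×0, 2×0 + 2×0]
   = [0, 0]
y = Wx + b = [0 + -1, 0 + -1] = [-1, -1]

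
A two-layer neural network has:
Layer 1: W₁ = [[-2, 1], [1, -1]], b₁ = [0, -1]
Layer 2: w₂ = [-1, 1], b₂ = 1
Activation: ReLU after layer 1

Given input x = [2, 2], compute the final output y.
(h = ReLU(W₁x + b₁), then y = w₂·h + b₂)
y = 1

Layer 1 pre-activation: z₁ = [-2, -1]
After ReLU: h = [0, 0]
Layer 2 output: y = -1×0 + 1×0 + 1 = 1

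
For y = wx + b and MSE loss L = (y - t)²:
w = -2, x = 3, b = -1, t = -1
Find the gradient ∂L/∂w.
∂L/∂w = -36

y = wx + b = (-2)(3) + -1 = -7
∂L/∂y = 2(y - t) = 2(-7 - -1) = -12
∂y/∂w = x = 3
∂L/∂w = ∂L/∂y · ∂y/∂w = -12 × 3 = -36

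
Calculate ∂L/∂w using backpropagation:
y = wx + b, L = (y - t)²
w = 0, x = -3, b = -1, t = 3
∂L/∂w = 24

y = wx + b = (0)(-3) + -1 = -1
∂L/∂y = 2(y - t) = 2(-1 - 3) = -8
∂y/∂w = x = -3
∂L/∂w = ∂L/∂y · ∂y/∂w = -8 × -3 = 24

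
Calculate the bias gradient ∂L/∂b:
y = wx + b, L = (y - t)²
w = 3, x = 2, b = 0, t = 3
∂L/∂b = 6

y = wx + b = (3)(2) + 0 = 6
∂L/∂y = 2(y - t) = 2(6 - 3) = 6
∂y/∂b = 1
∂L/∂b = ∂L/∂y · ∂y/∂b = 6 × 1 = 6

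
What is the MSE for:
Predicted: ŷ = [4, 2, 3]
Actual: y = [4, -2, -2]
MSE = 13.67

MSE = (1/3)((4-4)² + (2--2)² + (3--2)²) = (1/3)(0 + 16 + 25) = 13.67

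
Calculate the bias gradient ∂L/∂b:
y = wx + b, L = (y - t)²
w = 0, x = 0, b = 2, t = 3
∂L/∂b = -2

y = wx + b = (0)(0) + 2 = 2
∂L/∂y = 2(y - t) = 2(2 - 3) = -2
∂y/∂b = 1
∂L/∂b = ∂L/∂y · ∂y/∂b = -2 × 1 = -2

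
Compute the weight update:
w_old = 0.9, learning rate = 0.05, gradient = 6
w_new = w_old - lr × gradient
w_new = 0.6

w_new = w - η·∂L/∂w = 0.9 - 0.05×(6) = 0.9 - (0.3) = 0.6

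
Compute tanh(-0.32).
-0.3095

tanh(-0.32) = (e^(-0.32) - e^(0.32))/(e^(-0.32) + e^(0.32)) = -0.3095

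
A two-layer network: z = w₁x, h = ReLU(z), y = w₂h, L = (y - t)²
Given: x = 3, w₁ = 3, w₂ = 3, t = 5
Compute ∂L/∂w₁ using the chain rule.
∂L/∂w₁ = 396

Forward pass:
z = w₁x = 3×3 = 9
h = ReLU(9) = 9
y = w₂h = 3×9 = 27

Backward pass:
∂L/∂y = 2(y - t) = 2(27 - 5) = 44
∂y/∂h = w₂ = 3
∂h/∂z = 1 (ReLU derivative)
∂z/∂w₁ = x = 3

∂L/∂w₁ = 44 × 3 × 1 × 3 = 396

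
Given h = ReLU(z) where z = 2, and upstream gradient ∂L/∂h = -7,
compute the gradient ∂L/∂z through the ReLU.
∂L/∂z = -7

h = ReLU(2) = 2
Since z > 0: ∂h/∂z = 1
∂L/∂z = ∂L/∂h · ∂h/∂z = -7 × 1 = -7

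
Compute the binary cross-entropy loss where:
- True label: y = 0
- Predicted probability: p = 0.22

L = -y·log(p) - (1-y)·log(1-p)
L = 0.2485

L = -0·log(0.22) - 1·log(0.78) = -log(0.78) = 0.2485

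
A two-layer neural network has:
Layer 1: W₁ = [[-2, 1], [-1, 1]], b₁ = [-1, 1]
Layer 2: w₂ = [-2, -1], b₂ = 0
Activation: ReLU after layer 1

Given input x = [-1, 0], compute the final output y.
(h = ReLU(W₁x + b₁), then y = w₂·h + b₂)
y = -4

Layer 1 pre-activation: z₁ = [1, 2]
After ReLU: h = [1, 2]
Layer 2 output: y = -2×1 + -1×2 + 0 = -4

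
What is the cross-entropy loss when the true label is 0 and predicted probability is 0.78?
L = 1.514

L = -0·log(0.78) - 1·log(0.22) = -log(0.22) = 1.514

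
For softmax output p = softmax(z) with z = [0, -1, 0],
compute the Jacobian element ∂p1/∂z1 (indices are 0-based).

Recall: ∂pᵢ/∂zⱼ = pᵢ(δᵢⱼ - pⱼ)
∂p1/∂z1 = 0.1312

p = softmax(z) = [0.4223, 0.1554, 0.4223]
p1 = 0.1554

∂p1/∂z1 = p1(1 - p1) = 0.1554 × (1 - 0.1554) = 0.1312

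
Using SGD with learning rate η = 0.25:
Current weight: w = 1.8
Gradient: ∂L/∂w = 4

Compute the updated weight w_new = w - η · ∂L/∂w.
w_new = 0.8

w_new = w - η·∂L/∂w = 1.8 - 0.25×(4) = 1.8 - (1) = 0.8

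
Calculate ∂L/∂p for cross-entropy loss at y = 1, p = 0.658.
∂L/∂p = -1.52

∂L/∂p = -y/p + (1-y)/(1-p) = -1/0.658 + 0 = -1.52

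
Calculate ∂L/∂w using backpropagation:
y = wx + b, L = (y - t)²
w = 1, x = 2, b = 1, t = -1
∂L/∂w = 16

y = wx + b = (1)(2) + 1 = 3
∂L/∂y = 2(y - t) = 2(3 - -1) = 8
∂y/∂w = x = 2
∂L/∂w = ∂L/∂y · ∂y/∂w = 8 × 2 = 16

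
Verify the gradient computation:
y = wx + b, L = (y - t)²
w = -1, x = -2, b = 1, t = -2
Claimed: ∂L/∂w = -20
Correct

y = (-1)(-2) + 1 = 3
∂L/∂y = 2(y - t) = 2(3 - -2) = 10
∂y/∂w = x = -2
∂L/∂w = 10 × -2 = -20

Claimed value: -20
Correct: The correct gradient is -20.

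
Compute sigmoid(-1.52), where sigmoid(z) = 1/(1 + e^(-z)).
0.1795

sigmoid(-1.52) = 1/(1 + e^(1.52)) = 1/(1 + 4.572) = 0.1795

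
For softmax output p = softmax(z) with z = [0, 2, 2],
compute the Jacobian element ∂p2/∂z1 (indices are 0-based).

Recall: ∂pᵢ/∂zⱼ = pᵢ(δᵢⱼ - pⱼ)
∂p2/∂z1 = -0.2193

p = softmax(z) = [0.06338, 0.4683, 0.4683]
p2 = 0.4683, p1 = 0.4683

∂p2/∂z1 = -p2 × p1 = -0.4683 × 0.4683 = -0.2193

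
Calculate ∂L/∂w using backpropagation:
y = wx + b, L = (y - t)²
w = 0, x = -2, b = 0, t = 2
∂L/∂w = 8

y = wx + b = (0)(-2) + 0 = 0
∂L/∂y = 2(y - t) = 2(0 - 2) = -4
∂y/∂w = x = -2
∂L/∂w = ∂L/∂y · ∂y/∂w = -4 × -2 = 8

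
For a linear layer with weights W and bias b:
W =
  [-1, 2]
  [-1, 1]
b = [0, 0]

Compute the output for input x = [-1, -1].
y = [-1, 0]

Wx = [-1×-1 + 2×-1, -1×-1 + 1×-1]
   = [-1, 0]
y = Wx + b = [-1 + 0, 0 + 0] = [-1, 0]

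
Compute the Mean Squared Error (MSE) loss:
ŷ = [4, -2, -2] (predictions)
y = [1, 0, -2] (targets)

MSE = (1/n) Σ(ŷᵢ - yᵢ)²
MSE = 4.333

MSE = (1/3)((4-1)² + (-2-0)² + (-2--2)²) = (1/3)(9 + 4 + 0) = 4.333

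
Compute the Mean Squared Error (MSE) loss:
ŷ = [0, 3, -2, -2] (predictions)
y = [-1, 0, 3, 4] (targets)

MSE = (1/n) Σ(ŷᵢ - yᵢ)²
MSE = 17.75

MSE = (1/4)((0--1)² + (3-0)² + (-2-3)² + (-2-4)²) = (1/4)(1 + 9 + 25 + 36) = 17.75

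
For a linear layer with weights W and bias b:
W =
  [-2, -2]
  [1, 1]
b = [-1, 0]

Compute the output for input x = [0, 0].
y = [-1, 0]

Wx = [-2×0 + -2×0, 1×0 + 1×0]
   = [0, 0]
y = Wx + b = [0 + -1, 0 + 0] = [-1, 0]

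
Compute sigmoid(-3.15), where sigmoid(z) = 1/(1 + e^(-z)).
0.04109

sigmoid(-3.15) = 1/(1 + e^(3.15)) = 1/(1 + 23.34) = 0.04109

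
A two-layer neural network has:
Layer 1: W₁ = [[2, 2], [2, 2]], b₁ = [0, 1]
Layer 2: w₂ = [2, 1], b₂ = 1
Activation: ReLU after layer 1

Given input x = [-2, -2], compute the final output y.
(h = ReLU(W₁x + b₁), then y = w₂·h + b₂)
y = 1

Layer 1 pre-activation: z₁ = [-8, -7]
After ReLU: h = [0, 0]
Layer 2 output: y = 2×0 + 1×0 + 1 = 1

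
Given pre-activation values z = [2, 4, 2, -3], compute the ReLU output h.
h = [2, 4, 2, 0]

ReLU applied element-wise: max(0,2)=2, max(0,4)=4, max(0,2)=2, max(0,-3)=0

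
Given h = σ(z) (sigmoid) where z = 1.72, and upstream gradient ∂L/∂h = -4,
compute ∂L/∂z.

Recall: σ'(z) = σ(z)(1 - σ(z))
∂L/∂z = -0.5152

σ(1.72) = 0.8481
σ'(1.72) = σ(1.72)(1 - σ(1.72)) = 0.8481 × 0.1519 = 0.1288
∂L/∂z = ∂L/∂h · σ'(z) = -4 × 0.1288 = -0.5152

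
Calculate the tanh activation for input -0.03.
-0.02999

tanh(-0.03) = (e^(-0.03) - e^(0.03))/(e^(-0.03) + e^(0.03)) = -0.02999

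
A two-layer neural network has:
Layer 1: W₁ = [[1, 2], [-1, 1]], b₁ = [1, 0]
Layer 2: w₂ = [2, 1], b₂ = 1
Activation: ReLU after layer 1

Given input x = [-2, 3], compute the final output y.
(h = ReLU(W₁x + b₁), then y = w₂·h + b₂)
y = 16

Layer 1 pre-activation: z₁ = [5, 5]
After ReLU: h = [5, 5]
Layer 2 output: y = 2×5 + 1×5 + 1 = 16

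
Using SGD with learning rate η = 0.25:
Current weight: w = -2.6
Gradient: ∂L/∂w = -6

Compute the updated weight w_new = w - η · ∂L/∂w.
w_new = -1.1

w_new = w - η·∂L/∂w = -2.6 - 0.25×(-6) = -2.6 - (-1.5) = -1.1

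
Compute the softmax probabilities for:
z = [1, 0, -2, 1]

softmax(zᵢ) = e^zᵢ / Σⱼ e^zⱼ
p = [0.4136, 0.1522, 0.0206, 0.4136]

exp(z) = [2.718, 1, 0.1353, 2.718]
Sum = 6.572
p = [0.4136, 0.1522, 0.0206, 0.4136]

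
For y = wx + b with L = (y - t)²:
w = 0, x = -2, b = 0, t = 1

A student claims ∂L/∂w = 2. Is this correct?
Incorrect

y = (0)(-2) + 0 = 0
∂L/∂y = 2(y - t) = 2(0 - 1) = -2
∂y/∂w = x = -2
∂L/∂w = -2 × -2 = 4

Claimed value: 2
Incorrect: The correct gradient is 4.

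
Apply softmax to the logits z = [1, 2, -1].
p = [0.2595, 0.7054, 0.0351]

exp(z) = [2.718, 7.389, 0.3679]
Sum = 10.48
p = [0.2595, 0.7054, 0.0351]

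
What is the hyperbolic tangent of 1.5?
0.9051

tanh(1.5) = (e^(1.5) - e^(-1.5))/(e^(1.5) + e^(-1.5)) = 0.9051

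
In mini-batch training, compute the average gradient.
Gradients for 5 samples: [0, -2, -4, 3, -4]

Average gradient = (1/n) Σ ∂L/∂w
Average gradient = -1.4

Average = (1/5)(0 + -2 + -4 + 3 + -4) = -7/5 = -1.4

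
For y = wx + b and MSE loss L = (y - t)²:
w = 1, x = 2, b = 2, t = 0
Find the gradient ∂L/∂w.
∂L/∂w = 16

y = wx + b = (1)(2) + 2 = 4
∂L/∂y = 2(y - t) = 2(4 - 0) = 8
∂y/∂w = x = 2
∂L/∂w = ∂L/∂y · ∂y/∂w = 8 × 2 = 16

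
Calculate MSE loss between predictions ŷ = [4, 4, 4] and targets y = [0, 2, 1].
MSE = 9.667

MSE = (1/3)((4-0)² + (4-2)² + (4-1)²) = (1/3)(16 + 4 + 9) = 9.667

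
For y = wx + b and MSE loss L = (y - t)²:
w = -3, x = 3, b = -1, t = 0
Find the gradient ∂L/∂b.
∂L/∂b = -20

y = wx + b = (-3)(3) + -1 = -10
∂L/∂y = 2(y - t) = 2(-10 - 0) = -20
∂y/∂b = 1
∂L/∂b = ∂L/∂y · ∂y/∂b = -20 × 1 = -20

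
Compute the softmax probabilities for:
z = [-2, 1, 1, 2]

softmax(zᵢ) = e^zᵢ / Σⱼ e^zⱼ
p = [0.0104, 0.2097, 0.2097, 0.5701]

exp(z) = [0.1353, 2.718, 2.718, 7.389]
Sum = 12.96
p = [0.0104, 0.2097, 0.2097, 0.5701]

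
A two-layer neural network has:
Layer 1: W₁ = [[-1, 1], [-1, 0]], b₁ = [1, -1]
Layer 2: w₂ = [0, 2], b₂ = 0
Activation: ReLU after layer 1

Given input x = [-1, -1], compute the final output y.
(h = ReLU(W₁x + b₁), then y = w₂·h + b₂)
y = 0

Layer 1 pre-activation: z₁ = [1, 0]
After ReLU: h = [1, 0]
Layer 2 output: y = 0×1 + 2×0 + 0 = 0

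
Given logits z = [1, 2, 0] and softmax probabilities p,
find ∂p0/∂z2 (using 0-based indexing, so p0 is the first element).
∂p0/∂z2 = -0.02203

p = softmax(z) = [0.2447, 0.6652, 0.09003]
p0 = 0.2447, p2 = 0.09003

∂p0/∂z2 = -p0 × p2 = -0.2447 × 0.09003 = -0.02203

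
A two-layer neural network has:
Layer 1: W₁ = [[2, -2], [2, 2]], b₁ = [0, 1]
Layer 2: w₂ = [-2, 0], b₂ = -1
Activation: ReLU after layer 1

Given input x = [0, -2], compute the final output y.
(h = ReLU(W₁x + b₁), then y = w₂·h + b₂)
y = -9

Layer 1 pre-activation: z₁ = [4, -3]
After ReLU: h = [4, 0]
Layer 2 output: y = -2×4 + 0×0 + -1 = -9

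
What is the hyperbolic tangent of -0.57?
-0.5154

tanh(-0.57) = (e^(-0.57) - e^(0.57))/(e^(-0.57) + e^(0.57)) = -0.5154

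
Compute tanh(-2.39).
-0.9833

tanh(-2.39) = (e^(-2.39) - e^(2.39))/(e^(-2.39) + e^(2.39)) = -0.9833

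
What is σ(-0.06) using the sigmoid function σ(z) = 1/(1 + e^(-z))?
0.485

sigmoid(-0.06) = 1/(1 + e^(0.06)) = 1/(1 + 1.062) = 0.485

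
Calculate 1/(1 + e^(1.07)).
0.2554

sigmoid(-1.07) = 1/(1 + e^(1.07)) = 1/(1 + 2.915) = 0.2554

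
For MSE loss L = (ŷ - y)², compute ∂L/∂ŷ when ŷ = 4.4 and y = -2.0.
∂L/∂ŷ = 12.8

∂L/∂ŷ = 2(ŷ - y) = 2(4.4 - -2.0) = 2(6.4) = 12.8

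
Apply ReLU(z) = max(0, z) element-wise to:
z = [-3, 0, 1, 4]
h = [0, 0, 1, 4]

ReLU applied element-wise: max(0,-3)=0, max(0,0)=0, max(0,1)=1, max(0,4)=4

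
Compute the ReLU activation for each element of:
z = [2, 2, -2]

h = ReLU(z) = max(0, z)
h = [2, 2, 0]

ReLU applied element-wise: max(0,2)=2, max(0,2)=2, max(0,-2)=0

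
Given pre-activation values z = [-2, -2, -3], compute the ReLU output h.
h = [0, 0, 0]

ReLU applied element-wise: max(0,-2)=0, max(0,-2)=0, max(0,-3)=0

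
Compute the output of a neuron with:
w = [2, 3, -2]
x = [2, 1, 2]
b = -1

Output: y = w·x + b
y = 2

y = (2)(2) + (3)(1) + (-2)(2) + -1 = 2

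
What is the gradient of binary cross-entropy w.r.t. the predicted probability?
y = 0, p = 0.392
∂L/∂p = 1.645

∂L/∂p = -y/p + (1-y)/(1-p) = 0 + 1/0.608 = 1.645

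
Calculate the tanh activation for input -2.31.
-0.9805

tanh(-2.31) = (e^(-2.31) - e^(2.31))/(e^(-2.31) + e^(2.31)) = -0.9805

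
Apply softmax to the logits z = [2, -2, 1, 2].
p = [0.4191, 0.0077, 0.1542, 0.4191]

exp(z) = [7.389, 0.1353, 2.718, 7.389]
Sum = 17.63
p = [0.4191, 0.0077, 0.1542, 0.4191]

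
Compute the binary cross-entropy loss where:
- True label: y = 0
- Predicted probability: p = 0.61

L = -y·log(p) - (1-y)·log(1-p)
L = 0.9416

L = -0·log(0.61) - 1·log(0.39) = -log(0.39) = 0.9416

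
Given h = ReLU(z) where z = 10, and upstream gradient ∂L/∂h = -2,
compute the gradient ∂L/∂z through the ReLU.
∂L/∂z = -2

h = ReLU(10) = 10
Since z > 0: ∂h/∂z = 1
∂L/∂z = ∂L/∂h · ∂h/∂z = -2 × 1 = -2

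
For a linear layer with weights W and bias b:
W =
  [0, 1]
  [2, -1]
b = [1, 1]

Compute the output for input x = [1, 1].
y = [2, 2]

Wx = [0×1 + 1×1, 2×1 + -1×1]
   = [1, 1]
y = Wx + b = [1 + 1, 1 + 1] = [2, 2]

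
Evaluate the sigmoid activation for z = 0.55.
0.6341

sigmoid(0.55) = 1/(1 + e^(-0.55)) = 1/(1 + 0.5769) = 0.6341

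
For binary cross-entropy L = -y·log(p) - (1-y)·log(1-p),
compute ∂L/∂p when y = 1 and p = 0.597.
∂L/∂p = -1.675

∂L/∂p = -y/p + (1-y)/(1-p) = -1/0.597 + 0 = -1.675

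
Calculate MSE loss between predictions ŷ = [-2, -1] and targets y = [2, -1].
MSE = 8

MSE = (1/2)((-2-2)² + (-1--1)²) = (1/2)(16 + 0) = 8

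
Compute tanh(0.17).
0.1684

tanh(0.17) = (e^(0.17) - e^(-0.17))/(e^(0.17) + e^(-0.17)) = 0.1684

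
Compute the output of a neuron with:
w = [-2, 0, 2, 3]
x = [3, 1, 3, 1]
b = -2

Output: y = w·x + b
y = 1

y = (-2)(3) + (0)(1) + (2)(3) + (3)(1) + -2 = 1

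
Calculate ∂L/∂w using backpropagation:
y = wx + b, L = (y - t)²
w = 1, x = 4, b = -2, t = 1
∂L/∂w = 8

y = wx + b = (1)(4) + -2 = 2
∂L/∂y = 2(y - t) = 2(2 - 1) = 2
∂y/∂w = x = 4
∂L/∂w = ∂L/∂y · ∂y/∂w = 2 × 4 = 8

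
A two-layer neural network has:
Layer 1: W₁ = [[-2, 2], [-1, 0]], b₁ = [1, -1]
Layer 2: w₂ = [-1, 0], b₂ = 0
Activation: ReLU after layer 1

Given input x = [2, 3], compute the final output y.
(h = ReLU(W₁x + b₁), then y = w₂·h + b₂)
y = -3

Layer 1 pre-activation: z₁ = [3, -3]
After ReLU: h = [3, 0]
Layer 2 output: y = -1×3 + 0×0 + 0 = -3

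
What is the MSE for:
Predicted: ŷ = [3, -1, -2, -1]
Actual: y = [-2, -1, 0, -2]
MSE = 7.5

MSE = (1/4)((3--2)² + (-1--1)² + (-2-0)² + (-1--2)²) = (1/4)(25 + 0 + 4 + 1) = 7.5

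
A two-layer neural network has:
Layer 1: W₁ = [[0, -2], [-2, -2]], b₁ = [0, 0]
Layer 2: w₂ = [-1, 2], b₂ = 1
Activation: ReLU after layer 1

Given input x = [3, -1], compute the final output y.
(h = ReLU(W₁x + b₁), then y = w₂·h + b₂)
y = -1

Layer 1 pre-activation: z₁ = [2, -4]
After ReLU: h = [2, 0]
Layer 2 output: y = -1×2 + 2×0 + 1 = -1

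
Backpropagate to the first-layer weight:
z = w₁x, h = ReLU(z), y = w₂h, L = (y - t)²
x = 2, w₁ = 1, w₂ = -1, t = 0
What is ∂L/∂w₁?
∂L/∂w₁ = 8

Forward pass:
z = w₁x = 1×2 = 2
h = ReLU(2) = 2
y = w₂h = -1×2 = -2

Backward pass:
∂L/∂y = 2(y - t) = 2(-2 - 0) = -4
∂y/∂h = w₂ = -1
∂h/∂z = 1 (ReLU derivative)
∂z/∂w₁ = x = 2

∂L/∂w₁ = -4 × -1 × 1 × 2 = 8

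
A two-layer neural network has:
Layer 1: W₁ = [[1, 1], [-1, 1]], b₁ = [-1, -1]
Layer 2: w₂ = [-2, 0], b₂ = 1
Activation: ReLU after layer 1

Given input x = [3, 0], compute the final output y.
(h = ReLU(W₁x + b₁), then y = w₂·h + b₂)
y = -3

Layer 1 pre-activation: z₁ = [2, -4]
After ReLU: h = [2, 0]
Layer 2 output: y = -2×2 + 0×0 + 1 = -3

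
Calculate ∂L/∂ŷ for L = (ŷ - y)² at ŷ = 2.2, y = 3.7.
∂L/∂ŷ = -3.0

∂L/∂ŷ = 2(ŷ - y) = 2(2.2 - 3.7) = 2(-1.5) = -3.0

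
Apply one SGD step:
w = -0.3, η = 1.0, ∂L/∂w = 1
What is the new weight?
w_new = -1.3

w_new = w - η·∂L/∂w = -0.3 - 1.0×(1) = -0.3 - (1) = -1.3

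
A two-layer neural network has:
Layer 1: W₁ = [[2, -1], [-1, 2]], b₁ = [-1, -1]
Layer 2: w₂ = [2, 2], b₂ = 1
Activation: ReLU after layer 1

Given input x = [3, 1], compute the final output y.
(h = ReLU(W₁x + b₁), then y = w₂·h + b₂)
y = 9

Layer 1 pre-activation: z₁ = [4, -2]
After ReLU: h = [4, 0]
Layer 2 output: y = 2×4 + 2×0 + 1 = 9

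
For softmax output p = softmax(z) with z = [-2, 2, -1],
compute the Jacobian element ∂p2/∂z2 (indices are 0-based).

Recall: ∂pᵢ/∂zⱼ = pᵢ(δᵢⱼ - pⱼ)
∂p2/∂z2 = 0.04444

p = softmax(z) = [0.01715, 0.9362, 0.04661]
p2 = 0.04661

∂p2/∂z2 = p2(1 - p2) = 0.04661 × (1 - 0.04661) = 0.04444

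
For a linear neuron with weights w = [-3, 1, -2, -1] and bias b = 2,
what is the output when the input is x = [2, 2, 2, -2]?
y = -4

y = (-3)(2) + (1)(2) + (-2)(2) + (-1)(-2) + 2 = -4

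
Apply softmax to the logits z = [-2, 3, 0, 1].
p = [0.0057, 0.839, 0.0418, 0.1135]

exp(z) = [0.1353, 20.09, 1, 2.718]
Sum = 23.94
p = [0.0057, 0.839, 0.0418, 0.1135]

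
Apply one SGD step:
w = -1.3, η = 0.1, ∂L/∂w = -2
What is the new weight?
w_new = -1.1

w_new = w - η·∂L/∂w = -1.3 - 0.1×(-2) = -1.3 - (-0.2) = -1.1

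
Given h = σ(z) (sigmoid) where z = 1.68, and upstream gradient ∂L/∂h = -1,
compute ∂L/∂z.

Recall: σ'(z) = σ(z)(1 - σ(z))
∂L/∂z = -0.1324

σ(1.68) = 0.8429
σ'(1.68) = σ(1.68)(1 - σ(1.68)) = 0.8429 × 0.1571 = 0.1324
∂L/∂z = ∂L/∂h · σ'(z) = -1 × 0.1324 = -0.1324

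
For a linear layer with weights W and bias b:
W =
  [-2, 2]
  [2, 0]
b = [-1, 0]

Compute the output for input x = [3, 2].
y = [-3, 6]

Wx = [-2×3 + 2×2, 2×3 + 0×2]
   = [-2, 6]
y = Wx + b = [-2 + -1, 6 + 0] = [-3, 6]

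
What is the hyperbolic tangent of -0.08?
-0.07983

tanh(-0.08) = (e^(-0.08) - e^(0.08))/(e^(-0.08) + e^(0.08)) = -0.07983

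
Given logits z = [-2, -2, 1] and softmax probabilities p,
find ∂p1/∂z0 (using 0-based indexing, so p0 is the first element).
∂p1/∂z0 = -0.00205

p = softmax(z) = [0.04528, 0.04528, 0.9094]
p1 = 0.04528, p0 = 0.04528

∂p1/∂z0 = -p1 × p0 = -0.04528 × 0.04528 = -0.00205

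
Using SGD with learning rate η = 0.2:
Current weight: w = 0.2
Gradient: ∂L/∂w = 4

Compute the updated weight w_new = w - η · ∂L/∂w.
w_new = -0.6

w_new = w - η·∂L/∂w = 0.2 - 0.2×(4) = 0.2 - (0.8) = -0.6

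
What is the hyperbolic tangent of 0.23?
0.226

tanh(0.23) = (e^(0.23) - e^(-0.23))/(e^(0.23) + e^(-0.23)) = 0.226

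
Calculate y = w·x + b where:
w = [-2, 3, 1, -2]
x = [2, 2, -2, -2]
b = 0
y = 4

y = (-2)(2) + (3)(2) + (1)(-2) + (-2)(-2) + 0 = 4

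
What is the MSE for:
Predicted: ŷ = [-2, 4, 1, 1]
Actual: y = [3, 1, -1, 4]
MSE = 11.75

MSE = (1/4)((-2-3)² + (4-1)² + (1--1)² + (1-4)²) = (1/4)(25 + 9 + 4 + 9) = 11.75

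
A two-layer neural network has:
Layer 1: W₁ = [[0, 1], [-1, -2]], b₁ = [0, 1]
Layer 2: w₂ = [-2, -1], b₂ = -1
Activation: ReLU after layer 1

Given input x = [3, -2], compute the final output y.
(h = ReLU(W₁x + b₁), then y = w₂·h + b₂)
y = -3

Layer 1 pre-activation: z₁ = [-2, 2]
After ReLU: h = [0, 2]
Layer 2 output: y = -2×0 + -1×2 + -1 = -3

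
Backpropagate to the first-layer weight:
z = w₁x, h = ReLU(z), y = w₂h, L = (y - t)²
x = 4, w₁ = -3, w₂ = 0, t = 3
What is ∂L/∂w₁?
∂L/∂w₁ = 0

Forward pass:
z = w₁x = -3×4 = -12
h = ReLU(-12) = 0
y = w₂h = 0×0 = 0

Backward pass:
∂L/∂y = 2(y - t) = 2(0 - 3) = -6
∂y/∂h = w₂ = 0
∂h/∂z = 0 (ReLU derivative)
∂z/∂w₁ = x = 4

∂L/∂w₁ = -6 × 0 × 0 × 4 = 0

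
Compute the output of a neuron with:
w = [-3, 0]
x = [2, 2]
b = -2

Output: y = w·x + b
y = -8

y = (-3)(2) + (0)(2) + -2 = -8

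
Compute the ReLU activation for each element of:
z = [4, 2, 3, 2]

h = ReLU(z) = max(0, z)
h = [4, 2, 3, 2]

ReLU applied element-wise: max(0,4)=4, max(0,2)=2, max(0,3)=3, max(0,2)=2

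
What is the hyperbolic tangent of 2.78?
0.9923

tanh(2.78) = (e^(2.78) - e^(-2.78))/(e^(2.78) + e^(-2.78)) = 0.9923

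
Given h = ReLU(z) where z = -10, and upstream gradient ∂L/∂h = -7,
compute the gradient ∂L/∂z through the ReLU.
∂L/∂z = 0

h = ReLU(-10) = 0
Since z < 0: ∂h/∂z = 0
∂L/∂z = ∂L/∂h · ∂h/∂z = -7 × 0 = 0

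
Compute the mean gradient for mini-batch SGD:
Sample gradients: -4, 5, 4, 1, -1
Average gradient = 1

Average = (1/5)(-4 + 5 + 4 + 1 + -1) = 5/5 = 1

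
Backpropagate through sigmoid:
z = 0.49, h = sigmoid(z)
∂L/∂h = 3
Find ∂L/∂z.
∂L/∂z = 0.7067

σ(0.49) = 0.6201
σ'(0.49) = σ(0.49)(1 - σ(0.49)) = 0.6201 × 0.3799 = 0.2356
∂L/∂z = ∂L/∂h · σ'(z) = 3 × 0.2356 = 0.7067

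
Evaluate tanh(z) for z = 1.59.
0.9201

tanh(1.59) = (e^(1.59) - e^(-1.59))/(e^(1.59) + e^(-1.59)) = 0.9201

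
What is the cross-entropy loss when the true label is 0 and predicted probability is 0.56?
L = 0.821

L = -0·log(0.56) - 1·log(0.44) = -log(0.44) = 0.821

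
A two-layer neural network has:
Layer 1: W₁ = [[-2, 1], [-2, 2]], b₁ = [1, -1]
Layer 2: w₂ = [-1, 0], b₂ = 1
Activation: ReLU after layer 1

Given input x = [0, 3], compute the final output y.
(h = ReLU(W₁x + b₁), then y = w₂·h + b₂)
y = -3

Layer 1 pre-activation: z₁ = [4, 5]
After ReLU: h = [4, 5]
Layer 2 output: y = -1×4 + 0×5 + 1 = -3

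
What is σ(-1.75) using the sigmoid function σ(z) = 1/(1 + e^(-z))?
0.148

sigmoid(-1.75) = 1/(1 + e^(1.75)) = 1/(1 + 5.755) = 0.148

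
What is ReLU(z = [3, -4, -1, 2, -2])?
h = [3, 0, 0, 2, 0]

ReLU applied element-wise: max(0,3)=3, max(0,-4)=0, max(0,-1)=0, max(0,2)=2, max(0,-2)=0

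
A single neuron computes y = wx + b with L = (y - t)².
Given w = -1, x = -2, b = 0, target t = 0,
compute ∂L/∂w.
∂L/∂w = -8

y = wx + b = (-1)(-2) + 0 = 2
∂L/∂y = 2(y - t) = 2(2 - 0) = 4
∂y/∂w = x = -2
∂L/∂w = ∂L/∂y · ∂y/∂w = 4 × -2 = -8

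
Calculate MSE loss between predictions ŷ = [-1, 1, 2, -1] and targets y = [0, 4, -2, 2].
MSE = 8.75

MSE = (1/4)((-1-0)² + (1-4)² + (2--2)² + (-1-2)²) = (1/4)(1 + 9 + 16 + 9) = 8.75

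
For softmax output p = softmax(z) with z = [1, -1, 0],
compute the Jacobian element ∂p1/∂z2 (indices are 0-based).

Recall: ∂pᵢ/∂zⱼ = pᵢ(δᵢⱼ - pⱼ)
∂p1/∂z2 = -0.02203

p = softmax(z) = [0.6652, 0.09003, 0.2447]
p1 = 0.09003, p2 = 0.2447

∂p1/∂z2 = -p1 × p2 = -0.09003 × 0.2447 = -0.02203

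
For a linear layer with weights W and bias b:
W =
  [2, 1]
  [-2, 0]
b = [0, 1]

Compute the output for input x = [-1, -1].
y = [-3, 3]

Wx = [2×-1 + 1×-1, -2×-1 + 0×-1]
   = [-3, 2]
y = Wx + b = [-3 + 0, 2 + 1] = [-3, 3]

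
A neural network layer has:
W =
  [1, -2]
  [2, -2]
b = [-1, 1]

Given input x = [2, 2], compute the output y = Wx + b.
y = [-3, 1]

Wx = [1×2 + -2×2, 2×2 + -2×2]
   = [-2, 0]
y = Wx + b = [-2 + -1, 0 + 1] = [-3, 1]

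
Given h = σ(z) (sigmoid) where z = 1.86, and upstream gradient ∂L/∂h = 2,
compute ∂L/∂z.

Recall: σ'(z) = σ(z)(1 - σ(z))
∂L/∂z = 0.2331

σ(1.86) = 0.8653
σ'(1.86) = σ(1.86)(1 - σ(1.86)) = 0.8653 × 0.1347 = 0.1166
∂L/∂z = ∂L/∂h · σ'(z) = 2 × 0.1166 = 0.2331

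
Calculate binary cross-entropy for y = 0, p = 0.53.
L = 0.755

L = -0·log(0.53) - 1·log(0.47) = -log(0.47) = 0.755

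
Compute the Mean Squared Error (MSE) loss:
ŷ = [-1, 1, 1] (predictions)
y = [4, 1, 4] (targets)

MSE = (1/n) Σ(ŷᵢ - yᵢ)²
MSE = 11.33

MSE = (1/3)((-1-4)² + (1-1)² + (1-4)²) = (1/3)(25 + 0 + 9) = 11.33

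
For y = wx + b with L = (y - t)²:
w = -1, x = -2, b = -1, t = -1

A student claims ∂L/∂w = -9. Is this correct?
Incorrect

y = (-1)(-2) + -1 = 1
∂L/∂y = 2(y - t) = 2(1 - -1) = 4
∂y/∂w = x = -2
∂L/∂w = 4 × -2 = -8

Claimed value: -9
Incorrect: The correct gradient is -8.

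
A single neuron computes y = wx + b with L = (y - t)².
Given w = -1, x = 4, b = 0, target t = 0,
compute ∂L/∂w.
∂L/∂w = -32

y = wx + b = (-1)(4) + 0 = -4
∂L/∂y = 2(y - t) = 2(-4 - 0) = -8
∂y/∂w = x = 4
∂L/∂w = ∂L/∂y · ∂y/∂w = -8 × 4 = -32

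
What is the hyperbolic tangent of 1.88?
0.9545

tanh(1.88) = (e^(1.88) - e^(-1.88))/(e^(1.88) + e^(-1.88)) = 0.9545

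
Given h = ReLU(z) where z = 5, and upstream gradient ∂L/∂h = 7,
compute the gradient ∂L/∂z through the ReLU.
∂L/∂z = 7

h = ReLU(5) = 5
Since z > 0: ∂h/∂z = 1
∂L/∂z = ∂L/∂h · ∂h/∂z = 7 × 1 = 7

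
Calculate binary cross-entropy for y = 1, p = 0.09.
L = 2.408

L = -1·log(0.09) - 0·log(0.91) = -log(0.09) = 2.408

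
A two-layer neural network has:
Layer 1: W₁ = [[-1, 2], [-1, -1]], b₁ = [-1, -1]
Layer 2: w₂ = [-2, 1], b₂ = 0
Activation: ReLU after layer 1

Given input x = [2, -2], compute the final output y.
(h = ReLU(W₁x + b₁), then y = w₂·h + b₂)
y = 0

Layer 1 pre-activation: z₁ = [-7, -1]
After ReLU: h = [0, 0]
Layer 2 output: y = -2×0 + 1×0 + 0 = 0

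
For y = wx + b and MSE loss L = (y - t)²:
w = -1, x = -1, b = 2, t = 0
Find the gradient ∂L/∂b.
∂L/∂b = 6

y = wx + b = (-1)(-1) + 2 = 3
∂L/∂y = 2(y - t) = 2(3 - 0) = 6
∂y/∂b = 1
∂L/∂b = ∂L/∂y · ∂y/∂b = 6 × 1 = 6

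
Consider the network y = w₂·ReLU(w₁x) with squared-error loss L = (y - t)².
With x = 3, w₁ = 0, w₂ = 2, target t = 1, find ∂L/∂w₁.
∂L/∂w₁ = 0

Forward pass:
z = w₁x = 0×3 = 0
h = ReLU(0) = 0
y = w₂h = 2×0 = 0

Backward pass:
∂L/∂y = 2(y - t) = 2(0 - 1) = -2
∂y/∂h = w₂ = 2
∂h/∂z = 0 (ReLU derivative)
∂z/∂w₁ = x = 3

∂L/∂w₁ = -2 × 2 × 0 × 3 = 0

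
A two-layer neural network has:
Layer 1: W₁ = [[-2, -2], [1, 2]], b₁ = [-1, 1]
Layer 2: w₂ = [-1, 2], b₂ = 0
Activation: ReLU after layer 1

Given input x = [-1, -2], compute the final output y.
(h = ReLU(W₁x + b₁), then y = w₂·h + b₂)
y = -5

Layer 1 pre-activation: z₁ = [5, -4]
After ReLU: h = [5, 0]
Layer 2 output: y = -1×5 + 2×0 + 0 = -5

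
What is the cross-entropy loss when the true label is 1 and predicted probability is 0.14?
L = 1.966

L = -1·log(0.14) - 0·log(0.86) = -log(0.14) = 1.966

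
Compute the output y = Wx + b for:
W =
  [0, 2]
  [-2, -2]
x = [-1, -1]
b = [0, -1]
y = [-2, 3]

Wx = [0×-1 + 2×-1, -2×-1 + -2×-1]
   = [-2, 4]
y = Wx + b = [-2 + 0, 4 + -1] = [-2, 3]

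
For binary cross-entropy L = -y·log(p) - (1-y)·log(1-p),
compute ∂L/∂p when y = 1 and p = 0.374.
∂L/∂p = -2.674

∂L/∂p = -y/p + (1-y)/(1-p) = -1/0.374 + 0 = -2.674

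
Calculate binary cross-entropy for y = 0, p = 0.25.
L = 0.2877

L = -0·log(0.25) - 1·log(0.75) = -log(0.75) = 0.2877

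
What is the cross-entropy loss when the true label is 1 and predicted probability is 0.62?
L = 0.478

L = -1·log(0.62) - 0·log(0.38) = -log(0.62) = 0.478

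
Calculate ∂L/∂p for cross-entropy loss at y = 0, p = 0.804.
∂L/∂p = 5.102

∂L/∂p = -y/p + (1-y)/(1-p) = 0 + 1/0.196 = 5.102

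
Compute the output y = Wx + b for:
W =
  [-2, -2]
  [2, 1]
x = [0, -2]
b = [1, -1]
y = [5, -3]

Wx = [-2×0 + -2×-2, 2×0 + 1×-2]
   = [4, -2]
y = Wx + b = [4 + 1, -2 + -1] = [5, -3]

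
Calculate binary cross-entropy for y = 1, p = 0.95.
L = 0.05129

L = -1·log(0.95) - 0·log(0.05) = -log(0.95) = 0.05129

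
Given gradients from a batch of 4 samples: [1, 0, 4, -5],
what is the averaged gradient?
Average gradient = 0

Average = (1/4)(1 + 0 + 4 + -5) = 0/4 = 0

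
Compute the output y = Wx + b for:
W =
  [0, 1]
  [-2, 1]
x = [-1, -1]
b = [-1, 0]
y = [-2, 1]

Wx = [0×-1 + 1×-1, -2×-1 + 1×-1]
   = [-1, 1]
y = Wx + b = [-1 + -1, 1 + 0] = [-2, 1]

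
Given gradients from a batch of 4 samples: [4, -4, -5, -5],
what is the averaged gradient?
Average gradient = -2.5

Average = (1/4)(4 + -4 + -5 + -5) = -10/4 = -2.5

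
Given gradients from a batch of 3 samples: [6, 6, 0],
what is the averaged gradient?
Average gradient = 4

Average = (1/3)(6 + 6 + 0) = 12/3 = 4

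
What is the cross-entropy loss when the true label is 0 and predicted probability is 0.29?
L = 0.3425

L = -0·log(0.29) - 1·log(0.71) = -log(0.71) = 0.3425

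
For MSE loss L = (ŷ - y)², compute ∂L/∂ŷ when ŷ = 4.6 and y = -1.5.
∂L/∂ŷ = 12.2

∂L/∂ŷ = 2(ŷ - y) = 2(4.6 - -1.5) = 2(6.1) = 12.2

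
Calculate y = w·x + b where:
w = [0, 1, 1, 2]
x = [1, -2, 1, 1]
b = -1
y = 0

y = (0)(1) + (1)(-2) + (1)(1) + (2)(1) + -1 = 0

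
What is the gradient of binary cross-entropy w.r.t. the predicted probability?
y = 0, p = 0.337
∂L/∂p = 1.508

∂L/∂p = -y/p + (1-y)/(1-p) = 0 + 1/0.663 = 1.508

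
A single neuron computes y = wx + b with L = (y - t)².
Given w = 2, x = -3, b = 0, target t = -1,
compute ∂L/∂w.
∂L/∂w = 30

y = wx + b = (2)(-3) + 0 = -6
∂L/∂y = 2(y - t) = 2(-6 - -1) = -10
∂y/∂w = x = -3
∂L/∂w = ∂L/∂y · ∂y/∂w = -10 × -3 = 30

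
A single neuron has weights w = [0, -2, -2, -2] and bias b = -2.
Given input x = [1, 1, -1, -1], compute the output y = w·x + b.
y = 0

y = (0)(1) + (-2)(1) + (-2)(-1) + (-2)(-1) + -2 = 0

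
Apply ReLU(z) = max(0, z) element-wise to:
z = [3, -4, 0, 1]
h = [3, 0, 0, 1]

ReLU applied element-wise: max(0,3)=3, max(0,-4)=0, max(0,0)=0, max(0,1)=1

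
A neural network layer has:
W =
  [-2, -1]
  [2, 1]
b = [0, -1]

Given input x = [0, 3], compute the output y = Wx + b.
y = [-3, 2]

Wx = [-2×0 + -1×3, 2×0 + 1×3]
   = [-3, 3]
y = Wx + b = [-3 + 0, 3 + -1] = [-3, 2]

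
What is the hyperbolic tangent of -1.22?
-0.8397

tanh(-1.22) = (e^(-1.22) - e^(1.22))/(e^(-1.22) + e^(1.22)) = -0.8397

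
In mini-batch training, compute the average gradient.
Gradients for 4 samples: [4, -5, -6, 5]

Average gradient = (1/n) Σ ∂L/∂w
Average gradient = -0.5

Average = (1/4)(4 + -5 + -6 + 5) = -2/4 = -0.5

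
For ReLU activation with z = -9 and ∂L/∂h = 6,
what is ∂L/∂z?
∂L/∂z = 0

h = ReLU(-9) = 0
Since z < 0: ∂h/∂z = 0
∂L/∂z = ∂L/∂h · ∂h/∂z = 6 × 0 = 0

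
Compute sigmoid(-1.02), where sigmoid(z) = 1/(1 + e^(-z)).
0.265

sigmoid(-1.02) = 1/(1 + e^(1.02)) = 1/(1 + 2.773) = 0.265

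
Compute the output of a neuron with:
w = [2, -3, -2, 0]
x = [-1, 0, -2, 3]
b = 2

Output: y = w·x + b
y = 4

y = (2)(-1) + (-3)(0) + (-2)(-2) + (0)(3) + 2 = 4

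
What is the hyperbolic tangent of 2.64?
0.9899

tanh(2.64) = (e^(2.64) - e^(-2.64))/(e^(2.64) + e^(-2.64)) = 0.9899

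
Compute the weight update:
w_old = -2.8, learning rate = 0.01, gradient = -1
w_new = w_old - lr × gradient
w_new = -2.79

w_new = w - η·∂L/∂w = -2.8 - 0.01×(-1) = -2.8 - (-0.01) = -2.79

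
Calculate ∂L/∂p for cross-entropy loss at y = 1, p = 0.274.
∂L/∂p = -3.65

∂L/∂p = -y/p + (1-y)/(1-p) = -1/0.274 + 0 = -3.65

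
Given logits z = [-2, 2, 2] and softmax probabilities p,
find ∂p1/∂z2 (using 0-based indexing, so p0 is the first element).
∂p1/∂z2 = -0.2455

p = softmax(z) = [0.009075, 0.4955, 0.4955]
p1 = 0.4955, p2 = 0.4955

∂p1/∂z2 = -p1 × p2 = -0.4955 × 0.4955 = -0.2455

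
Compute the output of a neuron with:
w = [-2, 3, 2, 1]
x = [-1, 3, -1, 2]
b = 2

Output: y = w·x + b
y = 13

y = (-2)(-1) + (3)(3) + (2)(-1) + (1)(2) + 2 = 13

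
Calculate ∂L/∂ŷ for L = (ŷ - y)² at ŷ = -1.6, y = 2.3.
∂L/∂ŷ = -7.8

∂L/∂ŷ = 2(ŷ - y) = 2(-1.6 - 2.3) = 2(-3.9) = -7.8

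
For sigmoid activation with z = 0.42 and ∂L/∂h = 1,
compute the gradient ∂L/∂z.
∂L/∂z = 0.2393

σ(0.42) = 0.6035
σ'(0.42) = σ(0.42)(1 - σ(0.42)) = 0.6035 × 0.3965 = 0.2393
∂L/∂z = ∂L/∂h · σ'(z) = 1 × 0.2393 = 0.2393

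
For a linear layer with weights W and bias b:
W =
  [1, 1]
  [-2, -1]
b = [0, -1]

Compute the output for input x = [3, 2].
y = [5, -9]

Wx = [1×3 + 1×2, -2×3 + -1×2]
   = [5, -8]
y = Wx + b = [5 + 0, -8 + -1] = [5, -9]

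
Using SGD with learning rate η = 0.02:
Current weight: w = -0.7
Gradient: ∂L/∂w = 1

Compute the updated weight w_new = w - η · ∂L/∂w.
w_new = -0.72

w_new = w - η·∂L/∂w = -0.7 - 0.02×(1) = -0.7 - (0.02) = -0.72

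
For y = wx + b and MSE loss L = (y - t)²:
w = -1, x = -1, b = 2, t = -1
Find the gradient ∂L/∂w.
∂L/∂w = -8

y = wx + b = (-1)(-1) + 2 = 3
∂L/∂y = 2(y - t) = 2(3 - -1) = 8
∂y/∂w = x = -1
∂L/∂w = ∂L/∂y · ∂y/∂w = 8 × -1 = -8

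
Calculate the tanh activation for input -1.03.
-0.7739

tanh(-1.03) = (e^(-1.03) - e^(1.03))/(e^(-1.03) + e^(1.03)) = -0.7739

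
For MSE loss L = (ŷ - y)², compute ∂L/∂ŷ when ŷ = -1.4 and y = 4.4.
∂L/∂ŷ = -11.6

∂L/∂ŷ = 2(ŷ - y) = 2(-1.4 - 4.4) = 2(-5.8) = -11.6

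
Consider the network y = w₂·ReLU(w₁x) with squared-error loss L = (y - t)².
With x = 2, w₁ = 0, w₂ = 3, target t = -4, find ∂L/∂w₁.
∂L/∂w₁ = 0

Forward pass:
z = w₁x = 0×2 = 0
h = ReLU(0) = 0
y = w₂h = 3×0 = 0

Backward pass:
∂L/∂y = 2(y - t) = 2(0 - -4) = 8
∂y/∂h = w₂ = 3
∂h/∂z = 0 (ReLU derivative)
∂z/∂w₁ = x = 2

∂L/∂w₁ = 8 × 3 × 0 × 2 = 0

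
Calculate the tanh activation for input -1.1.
-0.8005

tanh(-1.1) = (e^(-1.1) - e^(1.1))/(e^(-1.1) + e^(1.1)) = -0.8005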